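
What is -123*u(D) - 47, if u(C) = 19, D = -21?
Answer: -2384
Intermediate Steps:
-123*u(D) - 47 = -123*19 - 47 = -2337 - 47 = -2384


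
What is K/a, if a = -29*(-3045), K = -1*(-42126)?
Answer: 2006/4205 ≈ 0.47705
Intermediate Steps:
K = 42126
a = 88305
K/a = 42126/88305 = 42126*(1/88305) = 2006/4205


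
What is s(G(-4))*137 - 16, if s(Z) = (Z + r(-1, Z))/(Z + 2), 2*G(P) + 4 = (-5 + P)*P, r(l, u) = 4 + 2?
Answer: 1363/9 ≈ 151.44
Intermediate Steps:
r(l, u) = 6
G(P) = -2 + P*(-5 + P)/2 (G(P) = -2 + ((-5 + P)*P)/2 = -2 + (P*(-5 + P))/2 = -2 + P*(-5 + P)/2)
s(Z) = (6 + Z)/(2 + Z) (s(Z) = (Z + 6)/(Z + 2) = (6 + Z)/(2 + Z))
s(G(-4))*137 - 16 = ((6 + (-2 + (1/2)*(-4)**2 - 5/2*(-4)))/(2 + (-2 + (1/2)*(-4)**2 - 5/2*(-4))))*137 - 16 = ((6 + (-2 + (1/2)*16 + 10))/(2 + (-2 + (1/2)*16 + 10)))*137 - 16 = ((6 + (-2 + 8 + 10))/(2 + (-2 + 8 + 10)))*137 - 16 = ((6 + 16)/(2 + 16))*137 - 16 = (22/18)*137 - 16 = ((1/18)*22)*137 - 16 = (11/9)*137 - 16 = 1507/9 - 16 = 1363/9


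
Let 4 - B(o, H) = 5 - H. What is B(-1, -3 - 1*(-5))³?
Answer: 1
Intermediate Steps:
B(o, H) = -1 + H (B(o, H) = 4 - (5 - H) = 4 + (-5 + H) = -1 + H)
B(-1, -3 - 1*(-5))³ = (-1 + (-3 - 1*(-5)))³ = (-1 + (-3 + 5))³ = (-1 + 2)³ = 1³ = 1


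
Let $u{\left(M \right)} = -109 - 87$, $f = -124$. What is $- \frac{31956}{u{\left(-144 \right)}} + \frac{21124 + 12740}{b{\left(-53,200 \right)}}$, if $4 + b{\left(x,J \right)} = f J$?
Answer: $\frac{16374985}{101283} \approx 161.68$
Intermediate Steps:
$u{\left(M \right)} = -196$
$b{\left(x,J \right)} = -4 - 124 J$
$- \frac{31956}{u{\left(-144 \right)}} + \frac{21124 + 12740}{b{\left(-53,200 \right)}} = - \frac{31956}{-196} + \frac{21124 + 12740}{-4 - 24800} = \left(-31956\right) \left(- \frac{1}{196}\right) + \frac{33864}{-4 - 24800} = \frac{7989}{49} + \frac{33864}{-24804} = \frac{7989}{49} + 33864 \left(- \frac{1}{24804}\right) = \frac{7989}{49} - \frac{2822}{2067} = \frac{16374985}{101283}$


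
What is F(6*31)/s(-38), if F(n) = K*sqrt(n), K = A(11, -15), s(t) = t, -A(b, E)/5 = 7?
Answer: 35*sqrt(186)/38 ≈ 12.561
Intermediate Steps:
A(b, E) = -35 (A(b, E) = -5*7 = -35)
K = -35
F(n) = -35*sqrt(n)
F(6*31)/s(-38) = -35*sqrt(186)/(-38) = -35*sqrt(186)*(-1/38) = 35*sqrt(186)/38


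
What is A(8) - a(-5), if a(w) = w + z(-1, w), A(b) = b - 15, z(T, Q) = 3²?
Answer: -11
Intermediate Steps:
z(T, Q) = 9
A(b) = -15 + b
a(w) = 9 + w (a(w) = w + 9 = 9 + w)
A(8) - a(-5) = (-15 + 8) - (9 - 5) = -7 - 1*4 = -7 - 4 = -11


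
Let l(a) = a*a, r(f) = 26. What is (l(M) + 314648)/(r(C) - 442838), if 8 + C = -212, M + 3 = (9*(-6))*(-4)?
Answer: -360017/442812 ≈ -0.81302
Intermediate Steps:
M = 213 (M = -3 + (9*(-6))*(-4) = -3 - 54*(-4) = -3 + 216 = 213)
C = -220 (C = -8 - 212 = -220)
l(a) = a²
(l(M) + 314648)/(r(C) - 442838) = (213² + 314648)/(26 - 442838) = (45369 + 314648)/(-442812) = 360017*(-1/442812) = -360017/442812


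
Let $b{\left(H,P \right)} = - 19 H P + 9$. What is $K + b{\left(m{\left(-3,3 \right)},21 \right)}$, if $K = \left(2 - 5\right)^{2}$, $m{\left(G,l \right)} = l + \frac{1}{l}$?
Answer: $-1312$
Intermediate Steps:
$K = 9$ ($K = \left(-3\right)^{2} = 9$)
$b{\left(H,P \right)} = 9 - 19 H P$ ($b{\left(H,P \right)} = - 19 H P + 9 = 9 - 19 H P$)
$K + b{\left(m{\left(-3,3 \right)},21 \right)} = 9 + \left(9 - 19 \left(3 + \frac{1}{3}\right) 21\right) = 9 + \left(9 - \frac{190}{3} \cdot 21\right) = 9 + \left(9 - 1330\right) = 9 - 1321 = -1312$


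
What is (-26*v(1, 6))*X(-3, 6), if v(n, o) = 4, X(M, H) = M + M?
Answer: 624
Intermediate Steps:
X(M, H) = 2*M
(-26*v(1, 6))*X(-3, 6) = (-26*4)*(2*(-3)) = -104*(-6) = 624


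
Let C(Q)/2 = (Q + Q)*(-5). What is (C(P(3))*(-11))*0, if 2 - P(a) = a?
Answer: 0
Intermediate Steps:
P(a) = 2 - a
C(Q) = -20*Q (C(Q) = 2*((Q + Q)*(-5)) = 2*((2*Q)*(-5)) = 2*(-10*Q) = -20*Q)
(C(P(3))*(-11))*0 = (-20*(2 - 1*3)*(-11))*0 = (-20*(2 - 3)*(-11))*0 = (-20*(-1)*(-11))*0 = (20*(-11))*0 = -220*0 = 0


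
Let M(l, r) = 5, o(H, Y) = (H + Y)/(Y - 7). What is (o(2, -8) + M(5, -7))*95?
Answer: 513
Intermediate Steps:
o(H, Y) = (H + Y)/(-7 + Y)
(o(2, -8) + M(5, -7))*95 = ((2 - 8)/(-7 - 8) + 5)*95 = (-6/(-15) + 5)*95 = (-1/15*(-6) + 5)*95 = (2/5 + 5)*95 = (27/5)*95 = 513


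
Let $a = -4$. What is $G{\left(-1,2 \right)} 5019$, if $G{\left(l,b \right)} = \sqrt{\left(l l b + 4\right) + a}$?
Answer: $5019 \sqrt{2} \approx 7097.9$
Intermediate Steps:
$G{\left(l,b \right)} = \sqrt{b l^{2}}$ ($G{\left(l,b \right)} = \sqrt{\left(l l b + 4\right) - 4} = \sqrt{\left(l^{2} b + 4\right) - 4} = \sqrt{\left(b l^{2} + 4\right) - 4} = \sqrt{\left(4 + b l^{2}\right) - 4} = \sqrt{b l^{2}}$)
$G{\left(-1,2 \right)} 5019 = \sqrt{2 \left(-1\right)^{2}} \cdot 5019 = \sqrt{2 \cdot 1} \cdot 5019 = \sqrt{2} \cdot 5019 = 5019 \sqrt{2}$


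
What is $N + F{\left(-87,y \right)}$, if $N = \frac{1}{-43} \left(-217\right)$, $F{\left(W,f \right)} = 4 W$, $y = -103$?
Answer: $- \frac{14747}{43} \approx -342.95$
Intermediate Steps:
$N = \frac{217}{43}$ ($N = \left(- \frac{1}{43}\right) \left(-217\right) = \frac{217}{43} \approx 5.0465$)
$N + F{\left(-87,y \right)} = \frac{217}{43} + 4 \left(-87\right) = \frac{217}{43} - 348 = - \frac{14747}{43}$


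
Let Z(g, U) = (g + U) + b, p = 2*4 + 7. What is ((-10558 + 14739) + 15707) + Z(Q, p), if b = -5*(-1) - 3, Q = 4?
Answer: 19909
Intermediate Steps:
b = 2 (b = 5 - 3 = 2)
p = 15 (p = 8 + 7 = 15)
Z(g, U) = 2 + U + g (Z(g, U) = (g + U) + 2 = (U + g) + 2 = 2 + U + g)
((-10558 + 14739) + 15707) + Z(Q, p) = ((-10558 + 14739) + 15707) + (2 + 15 + 4) = (4181 + 15707) + 21 = 19888 + 21 = 19909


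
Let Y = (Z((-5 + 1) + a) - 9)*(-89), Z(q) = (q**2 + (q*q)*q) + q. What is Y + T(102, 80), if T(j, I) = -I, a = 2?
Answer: 1255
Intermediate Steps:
Z(q) = q + q**2 + q**3 (Z(q) = (q**2 + q**2*q) + q = (q**2 + q**3) + q = q + q**2 + q**3)
Y = 1335 (Y = (((-5 + 1) + 2)*(1 + ((-5 + 1) + 2) + ((-5 + 1) + 2)**2) - 9)*(-89) = ((-4 + 2)*(1 + (-4 + 2) + (-4 + 2)**2) - 9)*(-89) = (-2*(1 - 2 + (-2)**2) - 9)*(-89) = (-2*(1 - 2 + 4) - 9)*(-89) = (-2*3 - 9)*(-89) = (-6 - 9)*(-89) = -15*(-89) = 1335)
Y + T(102, 80) = 1335 - 1*80 = 1335 - 80 = 1255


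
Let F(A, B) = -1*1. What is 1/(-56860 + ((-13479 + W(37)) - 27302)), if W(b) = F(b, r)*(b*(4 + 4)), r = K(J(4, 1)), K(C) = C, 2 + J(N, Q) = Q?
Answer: -1/97937 ≈ -1.0211e-5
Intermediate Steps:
J(N, Q) = -2 + Q
r = -1 (r = -2 + 1 = -1)
F(A, B) = -1
W(b) = -8*b (W(b) = -b*(4 + 4) = -b*8 = -8*b)
1/(-56860 + ((-13479 + W(37)) - 27302)) = 1/(-56860 + ((-13479 - 8*37) - 27302)) = 1/(-56860 + ((-13479 - 296) - 27302)) = 1/(-56860 + (-13775 - 27302)) = 1/(-56860 - 41077) = 1/(-97937) = -1/97937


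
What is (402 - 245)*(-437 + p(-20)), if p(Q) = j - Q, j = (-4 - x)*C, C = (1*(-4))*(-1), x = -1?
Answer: -67353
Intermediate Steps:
C = 4 (C = -4*(-1) = 4)
j = -12 (j = (-4 - 1*(-1))*4 = (-4 + 1)*4 = -3*4 = -12)
p(Q) = -12 - Q
(402 - 245)*(-437 + p(-20)) = (402 - 245)*(-437 + (-12 - 1*(-20))) = 157*(-437 + (-12 + 20)) = 157*(-437 + 8) = 157*(-429) = -67353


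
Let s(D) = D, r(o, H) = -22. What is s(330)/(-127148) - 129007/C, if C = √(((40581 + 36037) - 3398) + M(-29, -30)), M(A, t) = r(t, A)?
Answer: -165/63574 - 129007*√73198/73198 ≈ -476.83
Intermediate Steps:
M(A, t) = -22
C = √73198 (C = √(((40581 + 36037) - 3398) - 22) = √((76618 - 3398) - 22) = √(73220 - 22) = √73198 ≈ 270.55)
s(330)/(-127148) - 129007/C = 330/(-127148) - 129007*√73198/73198 = 330*(-1/127148) - 129007*√73198/73198 = -165/63574 - 129007*√73198/73198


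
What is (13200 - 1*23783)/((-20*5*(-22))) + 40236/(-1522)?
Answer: -52313263/1674200 ≈ -31.247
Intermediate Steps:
(13200 - 1*23783)/((-20*5*(-22))) + 40236/(-1522) = (13200 - 23783)/((-100*(-22))) + 40236*(-1/1522) = -10583/2200 - 20118/761 = -52313263/1674200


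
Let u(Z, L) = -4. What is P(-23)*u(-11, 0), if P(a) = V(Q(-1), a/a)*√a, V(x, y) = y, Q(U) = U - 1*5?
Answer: -4*I*√23 ≈ -19.183*I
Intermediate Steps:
Q(U) = -5 + U (Q(U) = U - 5 = -5 + U)
P(a) = √a (P(a) = (a/a)*√a = 1*√a = √a)
P(-23)*u(-11, 0) = √(-23)*(-4) = (I*√23)*(-4) = -4*I*√23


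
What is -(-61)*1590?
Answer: 96990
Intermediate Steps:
-(-61)*1590 = -61*(-1590) = 96990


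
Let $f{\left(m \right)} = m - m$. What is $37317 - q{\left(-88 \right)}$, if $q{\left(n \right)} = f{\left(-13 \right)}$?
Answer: $37317$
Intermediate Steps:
$f{\left(m \right)} = 0$
$q{\left(n \right)} = 0$
$37317 - q{\left(-88 \right)} = 37317 - 0 = 37317 + 0 = 37317$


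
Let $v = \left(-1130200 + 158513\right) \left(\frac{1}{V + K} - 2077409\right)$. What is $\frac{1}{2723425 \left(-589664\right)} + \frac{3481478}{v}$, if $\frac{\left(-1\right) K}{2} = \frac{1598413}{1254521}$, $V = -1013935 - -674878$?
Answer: $\frac{45733464609400595772744927707}{26516671361590940577395269816485600} \approx 1.7247 \cdot 10^{-6}$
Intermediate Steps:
$V = -339057$ ($V = -1013935 + 674878 = -339057$)
$K = - \frac{3196826}{1254521}$ ($K = - 2 \cdot \frac{1598413}{1254521} = - 2 \cdot 1598413 \cdot \frac{1}{1254521} = \left(-2\right) \frac{1598413}{1254521} = - \frac{3196826}{1254521} \approx -2.5482$)
$v = \frac{858622600730590224084036}{425357323523}$ ($v = \left(-1130200 + 158513\right) \left(\frac{1}{-339057 - \frac{3196826}{1254521}} - 2077409\right) = - 971687 \left(\frac{1}{- \frac{425357323523}{1254521}} - 2077409\right) = - 971687 \left(- \frac{1254521}{425357323523} - 2077409\right) = \left(-971687\right) \left(- \frac{883641132103846428}{425357323523}\right) = \frac{858622600730590224084036}{425357323523} \approx 2.0186 \cdot 10^{12}$)
$\frac{1}{2723425 \left(-589664\right)} + \frac{3481478}{v} = \frac{1}{2723425 \left(-589664\right)} + \frac{3481478}{\frac{858622600730590224084036}{425357323523}} = \frac{1}{2723425} \left(- \frac{1}{589664}\right) + 3481478 \cdot \frac{425357323523}{858622600730590224084036} = - \frac{1}{1605905679200} + \frac{56956621691700269}{33023946181945777849386} = \frac{45733464609400595772744927707}{26516671361590940577395269816485600}$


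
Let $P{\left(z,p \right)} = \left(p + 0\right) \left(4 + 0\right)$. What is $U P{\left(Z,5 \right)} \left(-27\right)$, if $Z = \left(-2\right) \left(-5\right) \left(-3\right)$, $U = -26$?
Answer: $14040$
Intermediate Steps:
$Z = -30$ ($Z = 10 \left(-3\right) = -30$)
$P{\left(z,p \right)} = 4 p$ ($P{\left(z,p \right)} = p 4 = 4 p$)
$U P{\left(Z,5 \right)} \left(-27\right) = - 26 \cdot 4 \cdot 5 \left(-27\right) = \left(-26\right) 20 \left(-27\right) = \left(-520\right) \left(-27\right) = 14040$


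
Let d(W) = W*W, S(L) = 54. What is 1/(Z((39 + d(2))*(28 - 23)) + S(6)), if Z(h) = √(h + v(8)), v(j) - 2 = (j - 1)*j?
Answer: 18/881 - √273/2643 ≈ 0.014180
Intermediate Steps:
d(W) = W²
v(j) = 2 + j*(-1 + j) (v(j) = 2 + (j - 1)*j = 2 + (-1 + j)*j = 2 + j*(-1 + j))
Z(h) = √(58 + h) (Z(h) = √(h + (2 + 8² - 1*8)) = √(h + (2 + 64 - 8)) = √(h + 58) = √(58 + h))
1/(Z((39 + d(2))*(28 - 23)) + S(6)) = 1/(√(58 + (39 + 2²)*(28 - 23)) + 54) = 1/(√(58 + (39 + 4)*5) + 54) = 1/(√(58 + 43*5) + 54) = 1/(√(58 + 215) + 54) = 1/(√273 + 54) = 1/(54 + √273)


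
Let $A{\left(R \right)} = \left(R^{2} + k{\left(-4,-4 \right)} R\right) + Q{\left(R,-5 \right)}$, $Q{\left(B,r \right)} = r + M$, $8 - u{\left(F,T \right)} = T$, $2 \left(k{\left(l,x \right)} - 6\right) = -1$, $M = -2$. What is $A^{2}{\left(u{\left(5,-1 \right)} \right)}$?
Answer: $\frac{61009}{4} \approx 15252.0$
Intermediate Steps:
$k{\left(l,x \right)} = \frac{11}{2}$ ($k{\left(l,x \right)} = 6 + \frac{1}{2} \left(-1\right) = 6 - \frac{1}{2} = \frac{11}{2}$)
$u{\left(F,T \right)} = 8 - T$
$Q{\left(B,r \right)} = -2 + r$ ($Q{\left(B,r \right)} = r - 2 = -2 + r$)
$A{\left(R \right)} = -7 + R^{2} + \frac{11 R}{2}$ ($A{\left(R \right)} = \left(R^{2} + \frac{11 R}{2}\right) - 7 = -7 + R^{2} + \frac{11 R}{2}$)
$A^{2}{\left(u{\left(5,-1 \right)} \right)} = \left(-7 + \left(8 - -1\right)^{2} + \frac{11 \left(8 - -1\right)}{2}\right)^{2} = \left(-7 + \left(8 + 1\right)^{2} + \frac{11 \left(8 + 1\right)}{2}\right)^{2} = \left(-7 + 9^{2} + \frac{11}{2} \cdot 9\right)^{2} = \left(-7 + 81 + \frac{99}{2}\right)^{2} = \left(\frac{247}{2}\right)^{2} = \frac{61009}{4}$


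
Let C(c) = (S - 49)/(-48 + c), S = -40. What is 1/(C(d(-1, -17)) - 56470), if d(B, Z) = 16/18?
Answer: -424/23942479 ≈ -1.7709e-5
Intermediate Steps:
d(B, Z) = 8/9 (d(B, Z) = 16*(1/18) = 8/9)
C(c) = -89/(-48 + c) (C(c) = (-40 - 49)/(-48 + c) = -89/(-48 + c))
1/(C(d(-1, -17)) - 56470) = 1/(-89/(-48 + 8/9) - 56470) = 1/(-89/(-424/9) - 56470) = 1/(-89*(-9/424) - 56470) = 1/(801/424 - 56470) = 1/(-23942479/424) = -424/23942479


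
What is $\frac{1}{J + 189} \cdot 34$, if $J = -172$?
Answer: $2$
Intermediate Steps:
$\frac{1}{J + 189} \cdot 34 = \frac{1}{-172 + 189} \cdot 34 = \frac{1}{17} \cdot 34 = 2$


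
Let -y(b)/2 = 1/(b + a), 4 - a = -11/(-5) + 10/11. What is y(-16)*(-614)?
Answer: -67540/831 ≈ -81.276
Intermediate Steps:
a = 49/55 (a = 4 - (-11/(-5) + 10/11) = 4 - (-11*(-⅕) + 10*(1/11)) = 4 - (11/5 + 10/11) = 4 - 1*171/55 = 4 - 171/55 = 49/55 ≈ 0.89091)
y(b) = -2/(49/55 + b) (y(b) = -2/(b + 49/55) = -2/(49/55 + b))
y(-16)*(-614) = -110/(49 + 55*(-16))*(-614) = -110/(49 - 880)*(-614) = -110/(-831)*(-614) = -110*(-1/831)*(-614) = (110/831)*(-614) = -67540/831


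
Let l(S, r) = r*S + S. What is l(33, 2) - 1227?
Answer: -1128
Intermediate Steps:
l(S, r) = S + S*r (l(S, r) = S*r + S = S + S*r)
l(33, 2) - 1227 = 33*(1 + 2) - 1227 = 33*3 - 1227 = 99 - 1227 = -1128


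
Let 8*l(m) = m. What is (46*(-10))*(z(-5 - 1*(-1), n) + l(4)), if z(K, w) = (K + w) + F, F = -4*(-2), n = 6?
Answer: -4830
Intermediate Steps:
l(m) = m/8
F = 8
z(K, w) = 8 + K + w (z(K, w) = (K + w) + 8 = 8 + K + w)
(46*(-10))*(z(-5 - 1*(-1), n) + l(4)) = (46*(-10))*((8 + (-5 - 1*(-1)) + 6) + (⅛)*4) = -460*((8 + (-5 + 1) + 6) + ½) = -460*((8 - 4 + 6) + ½) = -460*(10 + ½) = -460*21/2 = -4830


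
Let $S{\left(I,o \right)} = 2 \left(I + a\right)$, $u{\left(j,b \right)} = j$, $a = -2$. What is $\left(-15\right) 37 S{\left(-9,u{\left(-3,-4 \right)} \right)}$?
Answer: $12210$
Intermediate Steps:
$S{\left(I,o \right)} = -4 + 2 I$ ($S{\left(I,o \right)} = 2 \left(I - 2\right) = 2 \left(-2 + I\right) = -4 + 2 I$)
$\left(-15\right) 37 S{\left(-9,u{\left(-3,-4 \right)} \right)} = \left(-15\right) 37 \left(-4 + 2 \left(-9\right)\right) = - 555 \left(-4 - 18\right) = \left(-555\right) \left(-22\right) = 12210$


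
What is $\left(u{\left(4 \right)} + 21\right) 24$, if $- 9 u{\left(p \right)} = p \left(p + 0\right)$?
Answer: $\frac{1384}{3} \approx 461.33$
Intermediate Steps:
$u{\left(p \right)} = - \frac{p^{2}}{9}$ ($u{\left(p \right)} = - \frac{p \left(p + 0\right)}{9} = - \frac{p p}{9} = - \frac{p^{2}}{9}$)
$\left(u{\left(4 \right)} + 21\right) 24 = \left(- \frac{4^{2}}{9} + 21\right) 24 = \left(\left(- \frac{1}{9}\right) 16 + 21\right) 24 = \left(- \frac{16}{9} + 21\right) 24 = \frac{173}{9} \cdot 24 = \frac{1384}{3}$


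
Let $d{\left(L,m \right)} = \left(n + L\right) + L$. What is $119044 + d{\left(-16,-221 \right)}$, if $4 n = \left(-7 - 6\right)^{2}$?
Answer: $\frac{476217}{4} \approx 1.1905 \cdot 10^{5}$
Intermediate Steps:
$n = \frac{169}{4}$ ($n = \frac{\left(-7 - 6\right)^{2}}{4} = \frac{\left(-13\right)^{2}}{4} = \frac{1}{4} \cdot 169 = \frac{169}{4} \approx 42.25$)
$d{\left(L,m \right)} = \frac{169}{4} + 2 L$ ($d{\left(L,m \right)} = \left(\frac{169}{4} + L\right) + L = \frac{169}{4} + 2 L$)
$119044 + d{\left(-16,-221 \right)} = 119044 + \left(\frac{169}{4} + 2 \left(-16\right)\right) = 119044 + \left(\frac{169}{4} - 32\right) = 119044 + \frac{41}{4} = \frac{476217}{4}$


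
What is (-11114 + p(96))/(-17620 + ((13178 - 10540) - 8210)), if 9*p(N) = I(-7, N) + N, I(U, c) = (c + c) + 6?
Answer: 8311/17394 ≈ 0.47781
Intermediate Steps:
I(U, c) = 6 + 2*c (I(U, c) = 2*c + 6 = 6 + 2*c)
p(N) = 2/3 + N/3 (p(N) = ((6 + 2*N) + N)/9 = (6 + 3*N)/9 = 2/3 + N/3)
(-11114 + p(96))/(-17620 + ((13178 - 10540) - 8210)) = (-11114 + (2/3 + (1/3)*96))/(-17620 + ((13178 - 10540) - 8210)) = (-11114 + (2/3 + 32))/(-17620 + (2638 - 8210)) = (-11114 + 98/3)/(-17620 - 5572) = -33244/3/(-23192) = -33244/3*(-1/23192) = 8311/17394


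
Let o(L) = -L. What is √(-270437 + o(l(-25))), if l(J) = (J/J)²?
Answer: I*√270438 ≈ 520.04*I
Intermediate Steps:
l(J) = 1 (l(J) = 1² = 1)
√(-270437 + o(l(-25))) = √(-270437 - 1*1) = √(-270437 - 1) = √(-270438) = I*√270438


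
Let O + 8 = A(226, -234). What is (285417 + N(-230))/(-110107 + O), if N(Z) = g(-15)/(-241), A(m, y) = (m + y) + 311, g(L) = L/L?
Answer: -17196374/6616173 ≈ -2.5991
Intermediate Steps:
g(L) = 1
A(m, y) = 311 + m + y
O = 295 (O = -8 + (311 + 226 - 234) = -8 + 303 = 295)
N(Z) = -1/241 (N(Z) = 1/(-241) = 1*(-1/241) = -1/241)
(285417 + N(-230))/(-110107 + O) = (285417 - 1/241)/(-110107 + 295) = (68785496/241)/(-109812) = (68785496/241)*(-1/109812) = -17196374/6616173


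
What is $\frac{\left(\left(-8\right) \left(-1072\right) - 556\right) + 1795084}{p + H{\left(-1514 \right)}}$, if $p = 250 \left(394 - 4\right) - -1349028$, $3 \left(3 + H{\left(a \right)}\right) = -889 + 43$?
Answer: $\frac{1803104}{1446243} \approx 1.2467$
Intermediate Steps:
$H{\left(a \right)} = -285$ ($H{\left(a \right)} = -3 + \frac{-889 + 43}{3} = -3 + \frac{1}{3} \left(-846\right) = -3 - 282 = -285$)
$p = 1446528$ ($p = 250 \left(394 + \left(-237 + 233\right)\right) + 1349028 = 250 \left(394 - 4\right) + 1349028 = 250 \cdot 390 + 1349028 = 97500 + 1349028 = 1446528$)
$\frac{\left(\left(-8\right) \left(-1072\right) - 556\right) + 1795084}{p + H{\left(-1514 \right)}} = \frac{\left(\left(-8\right) \left(-1072\right) - 556\right) + 1795084}{1446528 - 285} = \frac{\left(8576 - 556\right) + 1795084}{1446243} = \left(8020 + 1795084\right) \frac{1}{1446243} = 1803104 \cdot \frac{1}{1446243} = \frac{1803104}{1446243}$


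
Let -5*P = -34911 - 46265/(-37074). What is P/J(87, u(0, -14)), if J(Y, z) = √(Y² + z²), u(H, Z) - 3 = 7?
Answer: 1294244149*√7669/1421602530 ≈ 79.727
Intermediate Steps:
u(H, Z) = 10 (u(H, Z) = 3 + 7 = 10)
P = 1294244149/185370 (P = -(-34911 - 46265/(-37074))/5 = -(-34911 - 46265*(-1/37074))/5 = -(-34911 + 46265/37074)/5 = -⅕*(-1294244149/37074) = 1294244149/185370 ≈ 6982.0)
P/J(87, u(0, -14)) = 1294244149/(185370*(√(87² + 10²))) = 1294244149/(185370*(√(7569 + 100))) = 1294244149/(185370*(√7669)) = 1294244149*(√7669/7669)/185370 = 1294244149*√7669/1421602530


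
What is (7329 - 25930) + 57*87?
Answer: -13642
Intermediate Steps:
(7329 - 25930) + 57*87 = -18601 + 4959 = -13642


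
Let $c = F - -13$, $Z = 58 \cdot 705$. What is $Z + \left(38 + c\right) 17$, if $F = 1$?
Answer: $41774$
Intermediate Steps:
$Z = 40890$
$c = 14$ ($c = 1 - -13 = 1 + 13 = 14$)
$Z + \left(38 + c\right) 17 = 40890 + \left(38 + 14\right) 17 = 40890 + 52 \cdot 17 = 40890 + 884 = 41774$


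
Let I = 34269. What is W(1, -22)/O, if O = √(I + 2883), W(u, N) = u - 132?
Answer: -131*√258/3096 ≈ -0.67964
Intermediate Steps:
W(u, N) = -132 + u
O = 12*√258 (O = √(34269 + 2883) = √37152 = 12*√258 ≈ 192.75)
W(1, -22)/O = (-132 + 1)/((12*√258)) = -131*√258/3096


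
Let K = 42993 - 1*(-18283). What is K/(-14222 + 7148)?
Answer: -30638/3537 ≈ -8.6621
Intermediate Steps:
K = 61276 (K = 42993 + 18283 = 61276)
K/(-14222 + 7148) = 61276/(-14222 + 7148) = 61276/(-7074) = 61276*(-1/7074) = -30638/3537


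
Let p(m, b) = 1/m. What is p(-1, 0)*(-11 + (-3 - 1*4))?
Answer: 18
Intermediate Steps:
p(-1, 0)*(-11 + (-3 - 1*4)) = (-11 + (-3 - 1*4))/(-1) = -(-11 + (-3 - 4)) = -(-11 - 7) = -1*(-18) = 18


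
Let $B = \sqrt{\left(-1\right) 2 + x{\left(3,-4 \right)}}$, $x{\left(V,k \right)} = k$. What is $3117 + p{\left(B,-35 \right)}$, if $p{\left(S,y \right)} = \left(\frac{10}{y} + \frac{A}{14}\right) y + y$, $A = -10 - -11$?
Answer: $\frac{6179}{2} \approx 3089.5$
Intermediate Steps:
$A = 1$ ($A = -10 + 11 = 1$)
$B = i \sqrt{6}$ ($B = \sqrt{\left(-1\right) 2 - 4} = \sqrt{-2 - 4} = \sqrt{-6} = i \sqrt{6} \approx 2.4495 i$)
$p{\left(S,y \right)} = y + y \left(\frac{1}{14} + \frac{10}{y}\right)$ ($p{\left(S,y \right)} = \left(\frac{10}{y} + 1 \cdot \frac{1}{14}\right) y + y = \left(\frac{10}{y} + \frac{1}{14}\right) y + y = \left(\frac{1}{14} + \frac{10}{y}\right) y + y = y \left(\frac{1}{14} + \frac{10}{y}\right) + y = y + y \left(\frac{1}{14} + \frac{10}{y}\right)$)
$3117 + p{\left(B,-35 \right)} = 3117 + \left(10 + \frac{15}{14} \left(-35\right)\right) = 3117 + \left(10 - \frac{75}{2}\right) = 3117 - \frac{55}{2} = \frac{6179}{2}$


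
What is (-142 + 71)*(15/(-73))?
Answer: 1065/73 ≈ 14.589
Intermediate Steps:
(-142 + 71)*(15/(-73)) = -1065*(-1)/73 = -71*(-15/73) = 1065/73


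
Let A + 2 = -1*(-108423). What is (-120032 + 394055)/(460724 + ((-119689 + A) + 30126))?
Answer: 274023/479582 ≈ 0.57138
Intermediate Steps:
A = 108421 (A = -2 - 1*(-108423) = -2 + 108423 = 108421)
(-120032 + 394055)/(460724 + ((-119689 + A) + 30126)) = (-120032 + 394055)/(460724 + ((-119689 + 108421) + 30126)) = 274023/(460724 + (-11268 + 30126)) = 274023/(460724 + 18858) = 274023/479582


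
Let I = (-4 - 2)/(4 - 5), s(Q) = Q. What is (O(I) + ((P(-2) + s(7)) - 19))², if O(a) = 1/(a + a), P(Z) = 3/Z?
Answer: 25921/144 ≈ 180.01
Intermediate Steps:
I = 6 (I = -6/(-1) = -6*(-1) = 6)
O(a) = 1/(2*a)
(O(I) + ((P(-2) + s(7)) - 19))² = ((½)/6 + ((3/(-2) + 7) - 19))² = ((½)*(⅙) + ((3*(-½) + 7) - 19))² = (1/12 + ((-3/2 + 7) - 19))² = (1/12 + (11/2 - 19))² = (1/12 - 27/2)² = (-161/12)² = 25921/144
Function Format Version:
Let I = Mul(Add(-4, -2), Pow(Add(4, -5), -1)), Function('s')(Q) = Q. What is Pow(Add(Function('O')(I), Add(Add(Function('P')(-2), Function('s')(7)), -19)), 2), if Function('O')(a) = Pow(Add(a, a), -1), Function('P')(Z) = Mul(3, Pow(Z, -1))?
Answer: Rational(25921, 144) ≈ 180.01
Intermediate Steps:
I = 6 (I = Mul(-6, Pow(-1, -1)) = Mul(-6, -1) = 6)
Function('O')(a) = Mul(Rational(1, 2), Pow(a, -1)) (Function('O')(a) = Pow(Mul(2, a), -1) = Mul(Rational(1, 2), Pow(a, -1)))
Pow(Add(Function('O')(I), Add(Add(Function('P')(-2), Function('s')(7)), -19)), 2) = Pow(Add(Mul(Rational(1, 2), Pow(6, -1)), Add(Add(Mul(3, Pow(-2, -1)), 7), -19)), 2) = Pow(Add(Mul(Rational(1, 2), Rational(1, 6)), Add(Add(Mul(3, Rational(-1, 2)), 7), -19)), 2) = Pow(Add(Rational(1, 12), Add(Add(Rational(-3, 2), 7), -19)), 2) = Pow(Add(Rational(1, 12), Add(Rational(11, 2), -19)), 2) = Pow(Add(Rational(1, 12), Rational(-27, 2)), 2) = Pow(Rational(-161, 12), 2) = Rational(25921, 144)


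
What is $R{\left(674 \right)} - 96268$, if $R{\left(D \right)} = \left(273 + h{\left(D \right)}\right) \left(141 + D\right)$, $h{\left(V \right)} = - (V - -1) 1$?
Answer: $-423898$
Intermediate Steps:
$h{\left(V \right)} = -1 - V$ ($h{\left(V \right)} = - (V + 1) 1 = - (1 + V) 1 = \left(-1 - V\right) 1 = -1 - V$)
$R{\left(D \right)} = \left(141 + D\right) \left(272 - D\right)$ ($R{\left(D \right)} = \left(273 - \left(1 + D\right)\right) \left(141 + D\right) = \left(272 - D\right) \left(141 + D\right) = \left(141 + D\right) \left(272 - D\right)$)
$R{\left(674 \right)} - 96268 = \left(38352 - 674^{2} + 131 \cdot 674\right) - 96268 = \left(38352 - 454276 + 88294\right) - 96268 = -327630 - 96268 = -423898$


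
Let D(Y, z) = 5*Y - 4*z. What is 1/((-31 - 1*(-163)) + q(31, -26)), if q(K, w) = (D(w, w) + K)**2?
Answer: 1/157 ≈ 0.0063694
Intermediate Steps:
D(Y, z) = -4*z + 5*Y
q(K, w) = (K + w)**2 (q(K, w) = ((-4*w + 5*w) + K)**2 = (w + K)**2 = (K + w)**2)
1/((-31 - 1*(-163)) + q(31, -26)) = 1/((-31 - 1*(-163)) + (31 - 26)**2) = 1/((-31 + 163) + 5**2) = 1/(132 + 25) = 1/157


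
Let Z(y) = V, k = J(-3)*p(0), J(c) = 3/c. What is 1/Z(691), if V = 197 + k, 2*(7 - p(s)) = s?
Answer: 1/190 ≈ 0.0052632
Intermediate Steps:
p(s) = 7 - s/2
k = -7 (k = (3/(-3))*(7 - ½*0) = (3*(-⅓))*(7 + 0) = -1*7 = -7)
V = 190 (V = 197 - 7 = 190)
Z(y) = 190
1/Z(691) = 1/190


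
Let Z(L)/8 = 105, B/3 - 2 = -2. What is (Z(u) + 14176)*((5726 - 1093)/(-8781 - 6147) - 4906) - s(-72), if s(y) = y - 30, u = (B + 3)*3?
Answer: -137473919345/1866 ≈ -7.3673e+7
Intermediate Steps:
B = 0 (B = 6 + 3*(-2) = 6 - 6 = 0)
u = 9 (u = (0 + 3)*3 = 3*3 = 9)
s(y) = -30 + y
Z(L) = 840 (Z(L) = 8*105 = 840)
(Z(u) + 14176)*((5726 - 1093)/(-8781 - 6147) - 4906) - s(-72) = (840 + 14176)*((5726 - 1093)/(-8781 - 6147) - 4906) - (-30 - 72) = 15016*(4633/(-14928) - 4906) - 1*(-102) = 15016*(4633*(-1/14928) - 4906) + 102 = 15016*(-4633/14928 - 4906) + 102 = 15016*(-73241401/14928) + 102 = -137474109677/1866 + 102 = -137473919345/1866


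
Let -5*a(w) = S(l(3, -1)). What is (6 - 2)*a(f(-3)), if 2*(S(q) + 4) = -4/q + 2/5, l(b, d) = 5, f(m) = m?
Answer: 84/25 ≈ 3.3600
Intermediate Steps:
S(q) = -19/5 - 2/q (S(q) = -4 + (-4/q + 2/5)/2 = -4 + (-4/q + 2*(⅕))/2 = -4 + (-4/q + ⅖)/2 = -4 + (⅖ - 4/q)/2 = -4 + (⅕ - 2/q) = -19/5 - 2/q)
a(w) = 21/25 (a(w) = -(-19/5 - 2/5)/5 = -(-19/5 - 2*⅕)/5 = -(-19/5 - ⅖)/5 = -⅕*(-21/5) = 21/25)
(6 - 2)*a(f(-3)) = (6 - 2)*(21/25) = 4*(21/25) = 84/25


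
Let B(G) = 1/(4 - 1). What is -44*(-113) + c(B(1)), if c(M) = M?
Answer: 14917/3 ≈ 4972.3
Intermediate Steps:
B(G) = 1/3
-44*(-113) + c(B(1)) = -44*(-113) + 1/3 = 4972 + 1/3 = 14917/3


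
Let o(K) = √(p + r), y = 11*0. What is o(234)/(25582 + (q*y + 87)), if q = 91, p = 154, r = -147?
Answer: √7/25669 ≈ 0.00010307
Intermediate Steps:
y = 0
o(K) = √7 (o(K) = √(154 - 147) = √7)
o(234)/(25582 + (q*y + 87)) = √7/(25582 + (91*0 + 87)) = √7/(25582 + (0 + 87)) = √7/(25582 + 87) = √7/25669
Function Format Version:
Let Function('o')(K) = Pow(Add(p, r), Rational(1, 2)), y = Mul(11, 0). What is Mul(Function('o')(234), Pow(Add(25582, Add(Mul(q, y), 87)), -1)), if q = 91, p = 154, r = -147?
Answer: Mul(Rational(1, 25669), Pow(7, Rational(1, 2))) ≈ 0.00010307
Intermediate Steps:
y = 0
Function('o')(K) = Pow(7, Rational(1, 2)) (Function('o')(K) = Pow(Add(154, -147), Rational(1, 2)) = Pow(7, Rational(1, 2)))
Mul(Function('o')(234), Pow(Add(25582, Add(Mul(q, y), 87)), -1)) = Mul(Pow(7, Rational(1, 2)), Pow(Add(25582, Add(Mul(91, 0), 87)), -1)) = Mul(Pow(7, Rational(1, 2)), Pow(Add(25582, Add(0, 87)), -1)) = Mul(Pow(7, Rational(1, 2)), Pow(Add(25582, 87), -1)) = Mul(Pow(7, Rational(1, 2)), Pow(25669, -1)) = Mul(Pow(7, Rational(1, 2)), Rational(1, 25669)) = Mul(Rational(1, 25669), Pow(7, Rational(1, 2)))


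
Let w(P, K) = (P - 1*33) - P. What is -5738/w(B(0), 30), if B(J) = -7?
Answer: 5738/33 ≈ 173.88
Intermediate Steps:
w(P, K) = -33 (w(P, K) = (P - 33) - P = (-33 + P) - P = -33)
-5738/w(B(0), 30) = -5738/(-33) = -5738*(-1/33) = 5738/33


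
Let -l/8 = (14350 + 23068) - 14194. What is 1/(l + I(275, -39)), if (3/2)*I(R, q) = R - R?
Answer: -1/185792 ≈ -5.3824e-6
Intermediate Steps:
I(R, q) = 0 (I(R, q) = 2*(R - R)/3 = (2/3)*0 = 0)
l = -185792 (l = -8*((14350 + 23068) - 14194) = -8*(37418 - 14194) = -8*23224 = -185792)
1/(l + I(275, -39)) = 1/(-185792 + 0) = 1/(-185792) = -1/185792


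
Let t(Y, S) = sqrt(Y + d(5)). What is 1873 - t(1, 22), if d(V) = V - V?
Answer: 1872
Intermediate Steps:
d(V) = 0
t(Y, S) = sqrt(Y) (t(Y, S) = sqrt(Y + 0) = sqrt(Y))
1873 - t(1, 22) = 1873 - sqrt(1) = 1873 - 1*1 = 1873 - 1 = 1872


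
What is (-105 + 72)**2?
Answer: 1089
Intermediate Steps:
(-105 + 72)**2 = (-33)**2 = 1089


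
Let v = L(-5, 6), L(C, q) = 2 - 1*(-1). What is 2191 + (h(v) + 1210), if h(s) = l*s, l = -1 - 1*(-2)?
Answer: 3404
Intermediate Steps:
l = 1 (l = -1 + 2 = 1)
L(C, q) = 3 (L(C, q) = 2 + 1 = 3)
v = 3
h(s) = s (h(s) = 1*s = s)
2191 + (h(v) + 1210) = 2191 + (3 + 1210) = 2191 + 1213 = 3404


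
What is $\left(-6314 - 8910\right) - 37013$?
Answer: $-52237$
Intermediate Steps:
$\left(-6314 - 8910\right) - 37013 = -15224 - 37013 = -52237$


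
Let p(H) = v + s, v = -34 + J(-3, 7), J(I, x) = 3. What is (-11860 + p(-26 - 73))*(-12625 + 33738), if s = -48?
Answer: -252068107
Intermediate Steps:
v = -31 (v = -34 + 3 = -31)
p(H) = -79 (p(H) = -31 - 48 = -79)
(-11860 + p(-26 - 73))*(-12625 + 33738) = (-11860 - 79)*(-12625 + 33738) = -11939*21113 = -252068107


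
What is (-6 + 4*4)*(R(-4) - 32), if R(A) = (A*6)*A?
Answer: 640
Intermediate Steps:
R(A) = 6*A**2 (R(A) = (6*A)*A = 6*A**2)
(-6 + 4*4)*(R(-4) - 32) = (-6 + 4*4)*(6*(-4)**2 - 32) = (-6 + 16)*(6*16 - 32) = 10*(96 - 32) = 10*64 = 640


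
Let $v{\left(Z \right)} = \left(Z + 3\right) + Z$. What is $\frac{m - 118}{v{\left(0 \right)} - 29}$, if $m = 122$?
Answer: $- \frac{2}{13} \approx -0.15385$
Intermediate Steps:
$v{\left(Z \right)} = 3 + 2 Z$ ($v{\left(Z \right)} = \left(3 + Z\right) + Z = 3 + 2 Z$)
$\frac{m - 118}{v{\left(0 \right)} - 29} = \frac{122 - 118}{\left(3 + 2 \cdot 0\right) - 29} = \frac{4}{\left(3 + 0\right) - 29} = \frac{4}{3 - 29} = \frac{4}{-26} = 4 \left(- \frac{1}{26}\right) = - \frac{2}{13}$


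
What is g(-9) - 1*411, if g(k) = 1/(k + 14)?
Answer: -2054/5 ≈ -410.80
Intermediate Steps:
g(k) = 1/(14 + k)
g(-9) - 1*411 = 1/(14 - 9) - 1*411 = 1/5 - 411 = ⅕ - 411 = -2054/5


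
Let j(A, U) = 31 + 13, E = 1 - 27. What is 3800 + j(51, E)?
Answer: 3844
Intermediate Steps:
E = -26
j(A, U) = 44
3800 + j(51, E) = 3800 + 44 = 3844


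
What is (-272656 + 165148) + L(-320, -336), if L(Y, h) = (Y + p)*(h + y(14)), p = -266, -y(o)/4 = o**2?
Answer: 548812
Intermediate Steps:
y(o) = -4*o**2
L(Y, h) = (-784 + h)*(-266 + Y) (L(Y, h) = (Y - 266)*(h - 4*14**2) = (-266 + Y)*(h - 4*196) = (-266 + Y)*(h - 784) = (-266 + Y)*(-784 + h) = (-784 + h)*(-266 + Y))
(-272656 + 165148) + L(-320, -336) = (-272656 + 165148) + (208544 - 784*(-320) - 266*(-336) - 320*(-336)) = -107508 + (208544 + 250880 + 89376 + 107520) = -107508 + 656320 = 548812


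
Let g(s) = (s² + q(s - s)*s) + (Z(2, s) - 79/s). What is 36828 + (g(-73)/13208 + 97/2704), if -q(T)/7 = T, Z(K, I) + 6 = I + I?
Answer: 923243904439/25068784 ≈ 36828.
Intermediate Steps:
Z(K, I) = -6 + 2*I (Z(K, I) = -6 + (I + I) = -6 + 2*I)
q(T) = -7*T
g(s) = -6 + s² - 79/s + 2*s (g(s) = (s² + (-7*(s - s))*s) + ((-6 + 2*s) - 79/s) = (s² + (-7*0)*s) + (-6 - 79/s + 2*s) = (s² + 0*s) + (-6 - 79/s + 2*s) = (s² + 0) + (-6 - 79/s + 2*s) = s² + (-6 - 79/s + 2*s) = -6 + s² - 79/s + 2*s)
36828 + (g(-73)/13208 + 97/2704) = 36828 + ((-6 + (-73)² - 79/(-73) + 2*(-73))/13208 + 97/2704) = 36828 + ((-6 + 5329 - 79*(-1/73) - 146)*(1/13208) + 97*(1/2704)) = 36828 + ((-6 + 5329 + 79/73 - 146)*(1/13208) + 97/2704) = 36828 + ((378000/73)*(1/13208) + 97/2704) = 36828 + (47250/120523 + 97/2704) = 36828 + 10727287/25068784 = 923243904439/25068784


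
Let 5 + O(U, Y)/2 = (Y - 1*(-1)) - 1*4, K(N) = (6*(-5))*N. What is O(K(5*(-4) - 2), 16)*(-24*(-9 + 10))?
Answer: -384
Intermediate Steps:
K(N) = -30*N
O(U, Y) = -16 + 2*Y (O(U, Y) = -10 + 2*((Y - 1*(-1)) - 1*4) = -10 + 2*((Y + 1) - 4) = -10 + 2*((1 + Y) - 4) = -10 + 2*(-3 + Y) = -10 + (-6 + 2*Y) = -16 + 2*Y)
O(K(5*(-4) - 2), 16)*(-24*(-9 + 10)) = (-16 + 2*16)*(-24*(-9 + 10)) = (-16 + 32)*(-24*1) = 16*(-24) = -384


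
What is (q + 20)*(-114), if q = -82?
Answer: 7068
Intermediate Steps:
(q + 20)*(-114) = (-82 + 20)*(-114) = -62*(-114) = 7068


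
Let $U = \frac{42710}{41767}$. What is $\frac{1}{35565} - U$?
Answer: $- \frac{1518939383}{1485443355} \approx -1.0225$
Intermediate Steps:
$U = \frac{42710}{41767}$ ($U = 42710 \cdot \frac{1}{41767} = \frac{42710}{41767} \approx 1.0226$)
$\frac{1}{35565} - U = \frac{1}{35565} - \frac{42710}{41767} = - \frac{1518939383}{1485443355}$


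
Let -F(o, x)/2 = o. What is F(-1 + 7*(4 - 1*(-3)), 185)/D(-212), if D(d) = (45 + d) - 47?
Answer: 48/107 ≈ 0.44860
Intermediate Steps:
F(o, x) = -2*o
D(d) = -2 + d
F(-1 + 7*(4 - 1*(-3)), 185)/D(-212) = (-2*(-1 + 7*(4 - 1*(-3))))/(-2 - 212) = -2*(-1 + 7*(4 + 3))/(-214) = -2*(-1 + 7*7)*(-1/214) = -2*(-1 + 49)*(-1/214) = -2*48*(-1/214) = -96*(-1/214) = 48/107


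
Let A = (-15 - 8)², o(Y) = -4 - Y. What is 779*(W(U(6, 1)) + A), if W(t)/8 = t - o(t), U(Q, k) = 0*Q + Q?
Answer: 511803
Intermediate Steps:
U(Q, k) = Q (U(Q, k) = 0 + Q = Q)
W(t) = 32 + 16*t (W(t) = 8*(t - (-4 - t)) = 8*(t + (4 + t)) = 8*(4 + 2*t) = 32 + 16*t)
A = 529 (A = (-23)² = 529)
779*(W(U(6, 1)) + A) = 779*((32 + 16*6) + 529) = 779*((32 + 96) + 529) = 779*(128 + 529) = 779*657 = 511803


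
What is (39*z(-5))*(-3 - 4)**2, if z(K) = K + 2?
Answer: -5733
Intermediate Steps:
z(K) = 2 + K
(39*z(-5))*(-3 - 4)**2 = (39*(2 - 5))*(-3 - 4)**2 = (39*(-3))*(-7)**2 = -117*49 = -5733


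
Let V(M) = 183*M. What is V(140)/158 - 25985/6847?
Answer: 85657255/540913 ≈ 158.36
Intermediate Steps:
V(140)/158 - 25985/6847 = (183*140)/158 - 25985/6847 = 25620*(1/158) - 25985*1/6847 = 12810/79 - 25985/6847 = 85657255/540913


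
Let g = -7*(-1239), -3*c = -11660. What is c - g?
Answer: -14359/3 ≈ -4786.3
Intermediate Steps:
c = 11660/3 (c = -1/3*(-11660) = 11660/3 ≈ 3886.7)
g = 8673
c - g = 11660/3 - 1*8673 = 11660/3 - 8673 = -14359/3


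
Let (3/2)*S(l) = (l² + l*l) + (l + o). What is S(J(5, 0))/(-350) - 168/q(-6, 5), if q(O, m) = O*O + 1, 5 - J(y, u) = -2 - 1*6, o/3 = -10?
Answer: -33359/6475 ≈ -5.1520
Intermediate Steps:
o = -30 (o = 3*(-10) = -30)
J(y, u) = 13 (J(y, u) = 5 - (-2 - 1*6) = 5 - (-2 - 6) = 5 - 1*(-8) = 5 + 8 = 13)
q(O, m) = 1 + O² (q(O, m) = O² + 1 = 1 + O²)
S(l) = -20 + 2*l/3 + 4*l²/3 (S(l) = 2*((l² + l*l) + (l - 30))/3 = 2*((l² + l²) + (-30 + l))/3 = 2*(2*l² + (-30 + l))/3 = 2*(-30 + l + 2*l²)/3 = -20 + 2*l/3 + 4*l²/3)
S(J(5, 0))/(-350) - 168/q(-6, 5) = (-20 + (⅔)*13 + (4/3)*13²)/(-350) - 168/(1 + (-6)²) = (-20 + 26/3 + (4/3)*169)*(-1/350) - 168/(1 + 36) = (-20 + 26/3 + 676/3)*(-1/350) - 168/37 = 214*(-1/350) - 168*1/37 = -107/175 - 168/37 = -33359/6475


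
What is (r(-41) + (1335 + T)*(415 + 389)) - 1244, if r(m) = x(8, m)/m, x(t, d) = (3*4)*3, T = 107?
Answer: 47483048/41 ≈ 1.1581e+6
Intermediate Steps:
x(t, d) = 36 (x(t, d) = 12*3 = 36)
r(m) = 36/m
(r(-41) + (1335 + T)*(415 + 389)) - 1244 = (36/(-41) + (1335 + 107)*(415 + 389)) - 1244 = (36*(-1/41) + 1442*804) - 1244 = (-36/41 + 1159368) - 1244 = 47534052/41 - 1244 = 47483048/41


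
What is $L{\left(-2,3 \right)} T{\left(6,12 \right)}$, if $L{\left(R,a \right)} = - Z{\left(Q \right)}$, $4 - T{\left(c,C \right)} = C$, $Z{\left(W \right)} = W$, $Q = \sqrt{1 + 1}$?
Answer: $8 \sqrt{2} \approx 11.314$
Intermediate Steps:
$Q = \sqrt{2} \approx 1.4142$
$T{\left(c,C \right)} = 4 - C$
$L{\left(R,a \right)} = - \sqrt{2}$
$L{\left(-2,3 \right)} T{\left(6,12 \right)} = - \sqrt{2} \left(4 - 12\right) = - \sqrt{2} \left(-8\right) = 8 \sqrt{2}$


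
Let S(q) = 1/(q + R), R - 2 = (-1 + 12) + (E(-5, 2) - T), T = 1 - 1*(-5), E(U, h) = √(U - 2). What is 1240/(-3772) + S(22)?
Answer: (-310*√7 + 8047*I)/(943*(√7 - 29*I)) ≈ -0.29454 - 0.00312*I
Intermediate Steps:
E(U, h) = √(-2 + U)
T = 6 (T = 1 + 5 = 6)
R = 7 + I*√7 (R = 2 + ((-1 + 12) + (√(-2 - 5) - 1*6)) = 2 + (11 + (√(-7) - 6)) = 2 + (11 + (I*√7 - 6)) = 2 + (11 + (-6 + I*√7)) = 2 + (5 + I*√7) = 7 + I*√7 ≈ 7.0 + 2.6458*I)
S(q) = 1/(7 + q + I*√7) (S(q) = 1/(q + (7 + I*√7)) = 1/(7 + q + I*√7))
1240/(-3772) + S(22) = 1240/(-3772) + 1/(7 + 22 + I*√7) = 1240*(-1/3772) + 1/(29 + I*√7) = -310/943 + 1/(29 + I*√7)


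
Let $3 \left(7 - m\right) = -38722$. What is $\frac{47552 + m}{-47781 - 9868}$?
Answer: $- \frac{181399}{172947} \approx -1.0489$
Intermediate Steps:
$m = \frac{38743}{3}$ ($m = 7 - - \frac{38722}{3} = 7 + \frac{38722}{3} = \frac{38743}{3} \approx 12914.0$)
$\frac{47552 + m}{-47781 - 9868} = \frac{47552 + \frac{38743}{3}}{-47781 - 9868} = \frac{181399}{3 \left(-47781 - 9868\right)} = \frac{181399}{3 \left(-57649\right)} = \frac{181399}{3} \left(- \frac{1}{57649}\right) = - \frac{181399}{172947}$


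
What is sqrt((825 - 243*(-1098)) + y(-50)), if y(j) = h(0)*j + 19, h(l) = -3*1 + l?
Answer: 4*sqrt(16738) ≈ 517.50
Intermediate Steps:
h(l) = -3 + l
y(j) = 19 - 3*j (y(j) = (-3 + 0)*j + 19 = -3*j + 19 = 19 - 3*j)
sqrt((825 - 243*(-1098)) + y(-50)) = sqrt((825 - 243*(-1098)) + (19 - 3*(-50))) = sqrt((825 + 266814) + (19 + 150)) = sqrt(267639 + 169) = sqrt(267808) = 4*sqrt(16738)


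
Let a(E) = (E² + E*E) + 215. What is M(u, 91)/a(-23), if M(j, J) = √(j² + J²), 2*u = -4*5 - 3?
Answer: √33653/2546 ≈ 0.072053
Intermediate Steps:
a(E) = 215 + 2*E² (a(E) = (E² + E²) + 215 = 2*E² + 215 = 215 + 2*E²)
u = -23/2 (u = (-4*5 - 3)/2 = (-20 - 3)/2 = (½)*(-23) = -23/2 ≈ -11.500)
M(j, J) = √(J² + j²)
M(u, 91)/a(-23) = √(91² + (-23/2)²)/(215 + 2*(-23)²) = √(8281 + 529/4)/(215 + 2*529) = √(33653/4)/(215 + 1058) = (√33653/2)/1273 = (√33653/2)*(1/1273) = √33653/2546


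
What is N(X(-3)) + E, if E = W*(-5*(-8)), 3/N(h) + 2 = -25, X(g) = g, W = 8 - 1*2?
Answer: 2159/9 ≈ 239.89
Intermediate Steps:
W = 6 (W = 8 - 2 = 6)
N(h) = -⅑ (N(h) = 3/(-2 - 25) = 3/(-27) = 3*(-1/27) = -⅑)
E = 240 (E = 6*(-5*(-8)) = 6*40 = 240)
N(X(-3)) + E = -⅑ + 240 = 2159/9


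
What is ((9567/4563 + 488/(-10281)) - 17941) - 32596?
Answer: -87803921164/1737489 ≈ -50535.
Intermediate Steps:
((9567/4563 + 488/(-10281)) - 17941) - 32596 = ((9567*(1/4563) + 488*(-1/10281)) - 17941) - 32596 = ((1063/507 - 488/10281) - 17941) - 32596 = (3560429/1737489 - 17941) - 32596 = -31168729720/1737489 - 32596 = -87803921164/1737489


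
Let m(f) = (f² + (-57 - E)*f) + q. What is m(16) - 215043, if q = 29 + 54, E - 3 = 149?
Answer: -218048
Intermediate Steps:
E = 152 (E = 3 + 149 = 152)
q = 83
m(f) = 83 + f² - 209*f (m(f) = (f² + (-57 - 1*152)*f) + 83 = (f² + (-57 - 152)*f) + 83 = (f² - 209*f) + 83 = 83 + f² - 209*f)
m(16) - 215043 = (83 + 16² - 209*16) - 215043 = (83 + 256 - 3344) - 215043 = -3005 - 215043 = -218048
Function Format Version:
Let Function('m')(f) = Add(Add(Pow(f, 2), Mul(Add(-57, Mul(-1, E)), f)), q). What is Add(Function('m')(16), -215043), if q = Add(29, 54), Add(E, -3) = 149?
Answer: -218048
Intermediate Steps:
E = 152 (E = Add(3, 149) = 152)
q = 83
Function('m')(f) = Add(83, Pow(f, 2), Mul(-209, f)) (Function('m')(f) = Add(Add(Pow(f, 2), Mul(Add(-57, Mul(-1, 152)), f)), 83) = Add(Add(Pow(f, 2), Mul(Add(-57, -152), f)), 83) = Add(Add(Pow(f, 2), Mul(-209, f)), 83) = Add(83, Pow(f, 2), Mul(-209, f)))
Add(Function('m')(16), -215043) = Add(Add(83, Pow(16, 2), Mul(-209, 16)), -215043) = Add(Add(83, 256, -3344), -215043) = Add(-3005, -215043) = -218048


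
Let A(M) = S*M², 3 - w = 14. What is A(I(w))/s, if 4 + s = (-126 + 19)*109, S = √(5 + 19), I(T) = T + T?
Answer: -968*√6/11667 ≈ -0.20323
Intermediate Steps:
w = -11 (w = 3 - 1*14 = 3 - 14 = -11)
I(T) = 2*T
S = 2*√6 (S = √24 = 2*√6 ≈ 4.8990)
A(M) = 2*√6*M² (A(M) = (2*√6)*M² = 2*√6*M²)
s = -11667 (s = -4 + (-126 + 19)*109 = -4 - 107*109 = -4 - 11663 = -11667)
A(I(w))/s = (2*√6*(2*(-11))²)/(-11667) = (2*√6*(-22)²)*(-1/11667) = (2*√6*484)*(-1/11667) = (968*√6)*(-1/11667) = -968*√6/11667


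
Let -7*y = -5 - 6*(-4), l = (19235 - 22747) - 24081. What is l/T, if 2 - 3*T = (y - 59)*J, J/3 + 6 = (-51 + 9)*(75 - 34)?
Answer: 579453/2239474 ≈ 0.25875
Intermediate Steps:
J = -5184 (J = -18 + 3*((-51 + 9)*(75 - 34)) = -18 + 3*(-42*41) = -18 + 3*(-1722) = -18 - 5166 = -5184)
l = -27593 (l = -3512 - 24081 = -27593)
y = -19/7 (y = -(-5 - 6*(-4))/7 = -(-5 + 24)/7 = -⅐*19 = -19/7 ≈ -2.7143)
T = -2239474/21 (T = ⅔ - (-19/7 - 59)*(-5184)/3 = ⅔ - (-144)*(-5184)/7 = ⅔ - ⅓*2239488/7 = ⅔ - 746496/7 = -2239474/21 ≈ -1.0664e+5)
l/T = -27593/(-2239474/21) = -27593*(-21/2239474) = 579453/2239474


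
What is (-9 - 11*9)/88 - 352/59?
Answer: -9337/1298 ≈ -7.1934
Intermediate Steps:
(-9 - 11*9)/88 - 352/59 = (-9 - 99)*(1/88) - 352*1/59 = -108*1/88 - 352/59 = -27/22 - 352/59 = -9337/1298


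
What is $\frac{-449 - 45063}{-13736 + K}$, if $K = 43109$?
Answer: $- \frac{45512}{29373} \approx -1.5494$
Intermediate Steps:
$\frac{-449 - 45063}{-13736 + K} = \frac{-449 - 45063}{-13736 + 43109} = - \frac{45512}{29373}$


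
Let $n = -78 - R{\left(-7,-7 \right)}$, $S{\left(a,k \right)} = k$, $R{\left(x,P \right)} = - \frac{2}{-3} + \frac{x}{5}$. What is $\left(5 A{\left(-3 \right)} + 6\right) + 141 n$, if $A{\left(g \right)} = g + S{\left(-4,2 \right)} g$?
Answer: $- \frac{54668}{5} \approx -10934.0$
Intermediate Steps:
$R{\left(x,P \right)} = \frac{2}{3} + \frac{x}{5}$ ($R{\left(x,P \right)} = \left(-2\right) \left(- \frac{1}{3}\right) + x \frac{1}{5} = \frac{2}{3} + \frac{x}{5}$)
$A{\left(g \right)} = 3 g$ ($A{\left(g \right)} = g + 2 g = 3 g$)
$n = - \frac{1159}{15}$ ($n = -78 - \left(\frac{2}{3} + \frac{1}{5} \left(-7\right)\right) = -78 - \left(\frac{2}{3} - \frac{7}{5}\right) = -78 - - \frac{11}{15} = -78 + \frac{11}{15} = - \frac{1159}{15} \approx -77.267$)
$\left(5 A{\left(-3 \right)} + 6\right) + 141 n = \left(5 \cdot 3 \left(-3\right) + 6\right) + 141 \left(- \frac{1159}{15}\right) = \left(5 \left(-9\right) + 6\right) - \frac{54473}{5} = \left(-45 + 6\right) - \frac{54473}{5} = -39 - \frac{54473}{5} = - \frac{54668}{5}$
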